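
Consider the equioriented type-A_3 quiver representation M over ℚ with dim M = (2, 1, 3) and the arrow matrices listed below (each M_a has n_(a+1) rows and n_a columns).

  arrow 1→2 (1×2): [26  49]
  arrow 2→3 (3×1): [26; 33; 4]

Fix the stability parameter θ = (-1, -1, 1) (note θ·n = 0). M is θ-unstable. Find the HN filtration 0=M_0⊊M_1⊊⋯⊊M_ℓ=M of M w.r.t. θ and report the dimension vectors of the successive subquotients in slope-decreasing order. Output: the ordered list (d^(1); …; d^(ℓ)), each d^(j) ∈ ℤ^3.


Interval decomposition of M: I[1,1], I[1,3], I[3,3]^2.
HN type (ℓ=2): μ^(1)=1; μ^(2)=-1

((0, 0, 3); (2, 1, 0))


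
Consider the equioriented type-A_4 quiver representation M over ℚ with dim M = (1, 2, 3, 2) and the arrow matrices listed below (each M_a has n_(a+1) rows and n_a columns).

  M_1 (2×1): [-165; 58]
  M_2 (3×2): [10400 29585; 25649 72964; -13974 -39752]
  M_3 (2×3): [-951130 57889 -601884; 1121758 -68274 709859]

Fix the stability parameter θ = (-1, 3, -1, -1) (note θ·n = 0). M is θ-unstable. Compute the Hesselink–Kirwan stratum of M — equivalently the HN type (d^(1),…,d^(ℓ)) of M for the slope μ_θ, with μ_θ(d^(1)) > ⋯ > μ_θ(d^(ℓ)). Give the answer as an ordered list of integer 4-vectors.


Interval decomposition of M: I[1,4], I[2,4], I[3,3].
HN type (ℓ=2): μ^(1)=1/3; μ^(2)=-1

((0, 2, 2, 2); (1, 0, 1, 0))


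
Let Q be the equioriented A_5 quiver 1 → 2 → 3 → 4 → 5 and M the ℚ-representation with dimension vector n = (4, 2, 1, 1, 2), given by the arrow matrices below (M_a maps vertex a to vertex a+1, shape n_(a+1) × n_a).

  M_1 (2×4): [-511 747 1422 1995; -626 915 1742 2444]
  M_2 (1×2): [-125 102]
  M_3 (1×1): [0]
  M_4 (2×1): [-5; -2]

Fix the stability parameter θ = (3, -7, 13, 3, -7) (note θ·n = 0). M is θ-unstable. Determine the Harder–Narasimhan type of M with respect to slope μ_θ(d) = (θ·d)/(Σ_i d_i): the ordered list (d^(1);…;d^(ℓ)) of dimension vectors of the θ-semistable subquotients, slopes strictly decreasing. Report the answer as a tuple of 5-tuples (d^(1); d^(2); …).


Interval decomposition of M: I[1,1]^2, I[1,2], I[1,3], I[4,5], I[5,5].
HN type (ℓ=4): μ^(1)=13; μ^(2)=3; μ^(3)=-2; μ^(4)=-7

((0, 0, 1, 0, 0); (2, 0, 0, 0, 0); (2, 2, 0, 1, 1); (0, 0, 0, 0, 1))


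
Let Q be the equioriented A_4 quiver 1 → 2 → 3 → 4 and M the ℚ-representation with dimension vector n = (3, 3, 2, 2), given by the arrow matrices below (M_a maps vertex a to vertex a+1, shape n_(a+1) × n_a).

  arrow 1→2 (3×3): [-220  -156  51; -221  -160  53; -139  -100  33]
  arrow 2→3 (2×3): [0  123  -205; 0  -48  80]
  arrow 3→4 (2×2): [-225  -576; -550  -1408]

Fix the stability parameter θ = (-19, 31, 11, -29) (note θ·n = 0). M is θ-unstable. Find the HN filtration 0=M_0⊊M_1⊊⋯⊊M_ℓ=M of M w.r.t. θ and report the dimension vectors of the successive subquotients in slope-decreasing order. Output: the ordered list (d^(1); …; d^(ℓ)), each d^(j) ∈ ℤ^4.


Barcode: M ≅ I[1,2]^2, I[1,4], I[3,3], I[4,4]. HN layers by μ_θ (5 steps, strictly decreasing):
  μ^(1)=31; μ^(2)=11; μ^(3)=13/3; μ^(4)=-19; μ^(5)=-29

((0, 2, 0, 0); (0, 0, 1, 0); (0, 1, 1, 1); (3, 0, 0, 0); (0, 0, 0, 1))


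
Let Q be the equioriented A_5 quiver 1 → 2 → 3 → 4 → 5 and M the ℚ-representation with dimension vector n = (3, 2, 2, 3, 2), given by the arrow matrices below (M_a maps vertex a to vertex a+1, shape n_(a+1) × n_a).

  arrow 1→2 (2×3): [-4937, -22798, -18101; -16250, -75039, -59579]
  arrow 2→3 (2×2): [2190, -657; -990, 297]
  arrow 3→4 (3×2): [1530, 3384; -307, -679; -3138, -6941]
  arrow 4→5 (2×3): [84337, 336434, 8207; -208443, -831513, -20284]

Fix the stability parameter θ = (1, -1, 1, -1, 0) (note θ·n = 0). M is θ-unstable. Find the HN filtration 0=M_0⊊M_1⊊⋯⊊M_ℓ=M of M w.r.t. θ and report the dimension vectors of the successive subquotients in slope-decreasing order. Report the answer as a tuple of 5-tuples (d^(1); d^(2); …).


Interval decomposition of M: I[1,1], I[1,2], I[1,5], I[3,5], I[4,4].
HN type (ℓ=3): μ^(1)=1; μ^(2)=0; μ^(3)=-1

((1, 0, 0, 0, 0); (2, 2, 2, 2, 2); (0, 0, 0, 1, 0))


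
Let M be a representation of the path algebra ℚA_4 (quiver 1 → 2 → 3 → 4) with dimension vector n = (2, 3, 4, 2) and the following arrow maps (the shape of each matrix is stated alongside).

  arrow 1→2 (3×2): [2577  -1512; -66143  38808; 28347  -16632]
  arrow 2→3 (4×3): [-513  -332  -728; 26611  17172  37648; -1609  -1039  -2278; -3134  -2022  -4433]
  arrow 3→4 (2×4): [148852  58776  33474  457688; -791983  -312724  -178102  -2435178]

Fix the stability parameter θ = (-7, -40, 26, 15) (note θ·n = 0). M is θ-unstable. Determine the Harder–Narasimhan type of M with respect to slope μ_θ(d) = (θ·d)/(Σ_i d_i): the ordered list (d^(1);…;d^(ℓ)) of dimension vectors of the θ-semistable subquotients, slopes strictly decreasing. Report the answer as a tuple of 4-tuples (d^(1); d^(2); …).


Interval decomposition of M: I[1,1], I[1,4], I[2,3], I[2,4], I[3,3].
HN type (ℓ=5): μ^(1)=26; μ^(2)=41/2; μ^(3)=-7; μ^(4)=-47/2; μ^(5)=-40

((0, 0, 2, 0); (0, 0, 2, 2); (1, 0, 0, 0); (1, 1, 0, 0); (0, 2, 0, 0))


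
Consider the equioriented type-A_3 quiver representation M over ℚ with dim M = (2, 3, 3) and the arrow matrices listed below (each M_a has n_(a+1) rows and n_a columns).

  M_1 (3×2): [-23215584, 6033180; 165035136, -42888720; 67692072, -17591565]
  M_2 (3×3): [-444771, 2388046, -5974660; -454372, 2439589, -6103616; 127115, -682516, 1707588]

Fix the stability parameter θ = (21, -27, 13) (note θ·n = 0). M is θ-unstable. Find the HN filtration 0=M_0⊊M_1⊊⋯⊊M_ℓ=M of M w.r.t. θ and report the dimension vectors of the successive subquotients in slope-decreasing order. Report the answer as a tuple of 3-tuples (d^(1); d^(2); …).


Interval decomposition of M: I[1,1], I[1,2], I[2,3]^2, I[3,3].
HN type (ℓ=4): μ^(1)=21; μ^(2)=13; μ^(3)=-3; μ^(4)=-27

((1, 0, 0); (0, 0, 3); (1, 1, 0); (0, 2, 0))


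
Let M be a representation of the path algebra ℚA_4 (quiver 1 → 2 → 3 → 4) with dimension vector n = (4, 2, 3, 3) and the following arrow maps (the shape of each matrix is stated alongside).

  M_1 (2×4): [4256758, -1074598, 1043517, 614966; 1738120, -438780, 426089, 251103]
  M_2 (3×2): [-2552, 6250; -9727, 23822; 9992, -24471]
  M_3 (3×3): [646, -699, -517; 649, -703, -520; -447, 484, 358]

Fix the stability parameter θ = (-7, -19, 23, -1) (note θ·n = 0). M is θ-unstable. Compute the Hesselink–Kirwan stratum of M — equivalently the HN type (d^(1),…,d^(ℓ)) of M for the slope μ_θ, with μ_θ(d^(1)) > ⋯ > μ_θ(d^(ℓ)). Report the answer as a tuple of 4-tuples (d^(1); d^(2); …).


Via rank(M_{q-1}∘⋯∘M_p): M ≅ I[1,1]^2, I[1,4]^2, I[3,4].
μ_θ-semistable layers: μ^(1)=11; μ^(2)=-7; μ^(3)=-13

((0, 0, 3, 3); (2, 0, 0, 0); (2, 2, 0, 0))


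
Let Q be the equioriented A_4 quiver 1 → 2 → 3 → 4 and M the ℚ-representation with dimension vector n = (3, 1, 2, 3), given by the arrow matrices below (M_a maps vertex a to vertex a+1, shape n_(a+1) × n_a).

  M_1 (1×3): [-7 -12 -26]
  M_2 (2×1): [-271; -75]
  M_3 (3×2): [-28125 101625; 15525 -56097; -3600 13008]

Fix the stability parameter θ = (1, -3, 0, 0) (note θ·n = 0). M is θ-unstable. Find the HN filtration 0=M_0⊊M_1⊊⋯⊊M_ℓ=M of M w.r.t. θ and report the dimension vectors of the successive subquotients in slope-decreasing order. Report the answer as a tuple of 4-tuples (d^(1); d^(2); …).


Barcode: M ≅ I[1,1]^2, I[1,3], I[3,4], I[4,4]^2. HN layers by μ_θ (3 steps, strictly decreasing):
  μ^(1)=1; μ^(2)=0; μ^(3)=-1

((2, 0, 0, 0); (0, 0, 2, 3); (1, 1, 0, 0))


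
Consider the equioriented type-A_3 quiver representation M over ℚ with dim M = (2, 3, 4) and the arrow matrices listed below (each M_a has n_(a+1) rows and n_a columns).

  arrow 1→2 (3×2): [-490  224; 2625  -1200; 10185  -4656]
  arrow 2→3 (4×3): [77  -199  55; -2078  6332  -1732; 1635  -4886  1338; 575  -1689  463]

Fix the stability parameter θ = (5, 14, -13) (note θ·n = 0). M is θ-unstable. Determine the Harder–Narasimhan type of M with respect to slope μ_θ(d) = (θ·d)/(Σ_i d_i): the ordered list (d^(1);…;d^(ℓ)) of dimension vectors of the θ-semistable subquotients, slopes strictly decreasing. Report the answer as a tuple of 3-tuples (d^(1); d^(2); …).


Barcode: M ≅ I[1,1], I[1,3], I[2,3]^2, I[3,3]. HN layers by μ_θ (4 steps, strictly decreasing):
  μ^(1)=5; μ^(2)=2; μ^(3)=1/2; μ^(4)=-13

((1, 0, 0); (1, 1, 1); (0, 2, 2); (0, 0, 1))


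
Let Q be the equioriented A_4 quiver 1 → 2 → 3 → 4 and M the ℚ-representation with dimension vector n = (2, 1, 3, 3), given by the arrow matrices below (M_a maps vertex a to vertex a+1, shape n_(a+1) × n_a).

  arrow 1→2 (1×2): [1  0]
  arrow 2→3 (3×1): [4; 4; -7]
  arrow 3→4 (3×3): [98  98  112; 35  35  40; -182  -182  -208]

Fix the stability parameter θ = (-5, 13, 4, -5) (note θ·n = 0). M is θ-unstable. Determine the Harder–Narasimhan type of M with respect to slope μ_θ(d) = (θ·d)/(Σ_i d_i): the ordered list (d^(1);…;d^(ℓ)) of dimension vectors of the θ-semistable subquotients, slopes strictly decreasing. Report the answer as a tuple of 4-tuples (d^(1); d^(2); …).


Barcode: M ≅ I[1,1], I[1,3], I[3,3], I[3,4], I[4,4]^2. HN layers by μ_θ (4 steps, strictly decreasing):
  μ^(1)=17/2; μ^(2)=4; μ^(3)=-1/2; μ^(4)=-5

((0, 1, 1, 0); (0, 0, 1, 0); (0, 0, 1, 1); (2, 0, 0, 2))


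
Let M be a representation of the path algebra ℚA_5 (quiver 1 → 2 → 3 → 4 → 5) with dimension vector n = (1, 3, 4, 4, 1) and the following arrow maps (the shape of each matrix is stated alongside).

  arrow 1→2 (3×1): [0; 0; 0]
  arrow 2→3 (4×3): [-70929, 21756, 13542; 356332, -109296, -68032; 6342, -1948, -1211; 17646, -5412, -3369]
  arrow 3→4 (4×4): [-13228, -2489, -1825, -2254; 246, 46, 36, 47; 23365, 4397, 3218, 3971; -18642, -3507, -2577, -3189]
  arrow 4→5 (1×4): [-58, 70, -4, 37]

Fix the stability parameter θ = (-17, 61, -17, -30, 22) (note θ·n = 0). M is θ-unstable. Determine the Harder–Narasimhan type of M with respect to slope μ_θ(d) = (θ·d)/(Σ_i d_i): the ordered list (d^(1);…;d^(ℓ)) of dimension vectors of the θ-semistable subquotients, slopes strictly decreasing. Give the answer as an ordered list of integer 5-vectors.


Interval decomposition of M: I[1,1], I[2,2], I[2,4], I[2,5], I[3,3], I[3,4], I[4,4].
HN type (ℓ=6): μ^(1)=61; μ^(2)=22; μ^(3)=14/3; μ^(4)=-17; μ^(5)=-47/2; μ^(6)=-30

((0, 1, 0, 0, 0); (0, 0, 0, 0, 1); (0, 2, 2, 2, 0); (1, 0, 1, 0, 0); (0, 0, 1, 1, 0); (0, 0, 0, 1, 0))


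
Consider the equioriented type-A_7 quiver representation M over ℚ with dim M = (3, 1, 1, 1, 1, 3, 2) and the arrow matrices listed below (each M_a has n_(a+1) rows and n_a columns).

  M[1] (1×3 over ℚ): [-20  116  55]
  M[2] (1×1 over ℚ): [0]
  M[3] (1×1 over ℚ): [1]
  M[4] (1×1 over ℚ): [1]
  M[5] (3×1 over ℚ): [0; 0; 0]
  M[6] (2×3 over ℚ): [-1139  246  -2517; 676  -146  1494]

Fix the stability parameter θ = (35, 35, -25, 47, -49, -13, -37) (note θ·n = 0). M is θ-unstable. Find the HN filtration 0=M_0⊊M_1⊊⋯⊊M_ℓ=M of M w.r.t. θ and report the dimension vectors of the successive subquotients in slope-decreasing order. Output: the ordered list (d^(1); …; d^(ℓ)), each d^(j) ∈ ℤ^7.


Interval decomposition of M: I[1,1]^2, I[1,2], I[3,5], I[6,6], I[6,7]^2.
HN type (ℓ=4): μ^(1)=35; μ^(2)=-1; μ^(3)=-13; μ^(4)=-25

((3, 1, 0, 0, 0, 0, 0); (0, 0, 0, 1, 1, 0, 0); (0, 0, 0, 0, 0, 1, 0); (0, 0, 1, 0, 0, 2, 2))


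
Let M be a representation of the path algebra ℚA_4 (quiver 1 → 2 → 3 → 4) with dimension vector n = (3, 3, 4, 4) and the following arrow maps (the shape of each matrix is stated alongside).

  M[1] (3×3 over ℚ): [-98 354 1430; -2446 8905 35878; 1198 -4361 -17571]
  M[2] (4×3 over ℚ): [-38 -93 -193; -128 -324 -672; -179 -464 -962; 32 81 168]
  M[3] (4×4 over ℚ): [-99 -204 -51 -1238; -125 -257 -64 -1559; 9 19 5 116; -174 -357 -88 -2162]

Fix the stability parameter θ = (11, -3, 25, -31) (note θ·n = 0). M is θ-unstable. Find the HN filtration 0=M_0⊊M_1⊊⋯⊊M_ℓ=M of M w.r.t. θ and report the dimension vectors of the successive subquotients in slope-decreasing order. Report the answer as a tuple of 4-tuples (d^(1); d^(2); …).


Barcode: M ≅ I[1,4]^3, I[3,4]. HN layers by μ_θ (2 steps, strictly decreasing):
  μ^(1)=1/2; μ^(2)=-3

((3, 3, 3, 3); (0, 0, 1, 1))


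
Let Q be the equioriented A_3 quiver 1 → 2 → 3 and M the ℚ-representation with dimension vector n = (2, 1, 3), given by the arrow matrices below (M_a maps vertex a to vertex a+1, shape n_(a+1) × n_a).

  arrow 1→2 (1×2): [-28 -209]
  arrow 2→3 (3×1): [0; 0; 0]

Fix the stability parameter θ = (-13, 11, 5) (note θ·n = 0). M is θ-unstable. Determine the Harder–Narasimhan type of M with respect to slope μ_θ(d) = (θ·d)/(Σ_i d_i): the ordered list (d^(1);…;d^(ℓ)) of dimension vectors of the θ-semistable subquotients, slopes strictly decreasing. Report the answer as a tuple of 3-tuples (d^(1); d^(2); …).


Interval decomposition of M: I[1,1], I[1,2], I[3,3]^3.
HN type (ℓ=3): μ^(1)=11; μ^(2)=5; μ^(3)=-13

((0, 1, 0); (0, 0, 3); (2, 0, 0))


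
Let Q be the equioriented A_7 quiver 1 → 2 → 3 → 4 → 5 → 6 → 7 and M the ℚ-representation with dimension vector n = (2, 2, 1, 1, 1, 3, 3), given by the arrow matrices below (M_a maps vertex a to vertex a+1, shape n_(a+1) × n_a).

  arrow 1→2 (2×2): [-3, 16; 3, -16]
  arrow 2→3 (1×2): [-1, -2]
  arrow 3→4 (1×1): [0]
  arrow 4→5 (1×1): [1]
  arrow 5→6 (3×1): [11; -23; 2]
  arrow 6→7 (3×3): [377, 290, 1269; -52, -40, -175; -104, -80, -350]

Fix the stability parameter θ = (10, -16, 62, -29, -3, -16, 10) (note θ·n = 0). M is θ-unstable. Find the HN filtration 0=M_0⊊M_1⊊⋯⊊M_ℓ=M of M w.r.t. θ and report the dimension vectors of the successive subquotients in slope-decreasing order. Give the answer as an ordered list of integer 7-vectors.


Interval decomposition of M: I[1,1], I[1,3], I[2,2], I[4,7], I[6,6], I[6,7], I[7,7].
HN type (ℓ=6): μ^(1)=62; μ^(2)=10; μ^(3)=-3; μ^(4)=-19/2; μ^(5)=-16; μ^(6)=-29

((0, 0, 1, 0, 0, 0, 0); (1, 0, 0, 0, 0, 0, 3); (1, 1, 0, 0, 0, 0, 0); (0, 0, 0, 0, 1, 1, 0); (0, 1, 0, 0, 0, 2, 0); (0, 0, 0, 1, 0, 0, 0))


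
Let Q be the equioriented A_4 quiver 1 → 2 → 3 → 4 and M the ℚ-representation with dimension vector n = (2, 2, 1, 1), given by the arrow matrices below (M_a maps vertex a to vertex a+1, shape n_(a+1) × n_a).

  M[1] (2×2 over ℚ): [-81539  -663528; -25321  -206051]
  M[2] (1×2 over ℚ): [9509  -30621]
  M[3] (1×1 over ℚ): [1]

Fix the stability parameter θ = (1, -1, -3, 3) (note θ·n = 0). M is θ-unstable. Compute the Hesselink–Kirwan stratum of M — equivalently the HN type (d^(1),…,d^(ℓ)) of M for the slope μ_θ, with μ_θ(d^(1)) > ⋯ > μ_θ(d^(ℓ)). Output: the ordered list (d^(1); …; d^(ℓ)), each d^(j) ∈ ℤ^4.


Via rank(M_{q-1}∘⋯∘M_p): M ≅ I[1,2], I[1,4].
μ_θ-semistable layers: μ^(1)=3; μ^(2)=0; μ^(3)=-1

((0, 0, 0, 1); (1, 1, 0, 0); (1, 1, 1, 0))


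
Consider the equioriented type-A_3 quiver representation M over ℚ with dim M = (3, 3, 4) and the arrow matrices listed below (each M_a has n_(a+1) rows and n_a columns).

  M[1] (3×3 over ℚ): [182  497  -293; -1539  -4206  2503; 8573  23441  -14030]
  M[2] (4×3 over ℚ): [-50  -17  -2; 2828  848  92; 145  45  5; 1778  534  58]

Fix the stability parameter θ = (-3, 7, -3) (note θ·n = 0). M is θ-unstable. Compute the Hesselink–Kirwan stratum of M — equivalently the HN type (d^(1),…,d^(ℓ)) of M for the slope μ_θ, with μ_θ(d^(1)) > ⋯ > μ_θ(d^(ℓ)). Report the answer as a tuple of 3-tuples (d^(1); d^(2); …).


Interval decomposition of M: I[1,1], I[1,2], I[1,3], I[2,3], I[3,3]^2.
HN type (ℓ=3): μ^(1)=7; μ^(2)=2; μ^(3)=-3

((0, 1, 0); (0, 2, 2); (3, 0, 2))


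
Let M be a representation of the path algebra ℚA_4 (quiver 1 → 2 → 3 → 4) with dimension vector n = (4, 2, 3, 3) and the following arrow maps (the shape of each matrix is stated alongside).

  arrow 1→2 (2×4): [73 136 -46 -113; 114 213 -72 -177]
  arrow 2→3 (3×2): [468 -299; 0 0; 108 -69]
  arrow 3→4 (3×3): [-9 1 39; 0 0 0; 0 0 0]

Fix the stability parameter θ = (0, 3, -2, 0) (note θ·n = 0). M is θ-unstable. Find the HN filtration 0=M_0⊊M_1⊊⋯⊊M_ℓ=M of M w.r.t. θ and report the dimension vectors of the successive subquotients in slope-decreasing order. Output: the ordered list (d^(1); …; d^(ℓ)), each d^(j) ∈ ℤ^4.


Via rank(M_{q-1}∘⋯∘M_p): M ≅ I[1,1]^2, I[1,2], I[1,3], I[3,3], I[3,4], I[4,4]^2.
μ_θ-semistable layers: μ^(1)=3; μ^(2)=1/2; μ^(3)=0; μ^(4)=-2

((0, 1, 0, 0); (0, 1, 1, 0); (4, 0, 0, 3); (0, 0, 2, 0))


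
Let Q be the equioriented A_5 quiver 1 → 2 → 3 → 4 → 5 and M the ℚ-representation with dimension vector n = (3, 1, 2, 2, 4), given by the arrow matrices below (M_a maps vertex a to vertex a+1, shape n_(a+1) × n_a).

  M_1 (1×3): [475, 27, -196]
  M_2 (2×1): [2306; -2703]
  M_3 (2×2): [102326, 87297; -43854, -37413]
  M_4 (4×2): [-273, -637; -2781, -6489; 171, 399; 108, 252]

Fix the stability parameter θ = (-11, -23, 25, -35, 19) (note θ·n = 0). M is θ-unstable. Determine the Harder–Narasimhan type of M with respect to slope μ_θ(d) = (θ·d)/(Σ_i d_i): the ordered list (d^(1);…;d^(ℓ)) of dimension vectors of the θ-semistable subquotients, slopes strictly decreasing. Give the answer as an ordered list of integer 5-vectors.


Via rank(M_{q-1}∘⋯∘M_p): M ≅ I[1,1]^2, I[1,4], I[3,3], I[4,5], I[5,5]^3.
μ_θ-semistable layers: μ^(1)=25; μ^(2)=19; μ^(3)=-5; μ^(4)=-11; μ^(5)=-17; μ^(6)=-35

((0, 0, 1, 0, 0); (0, 0, 0, 0, 4); (0, 0, 1, 1, 0); (2, 0, 0, 0, 0); (1, 1, 0, 0, 0); (0, 0, 0, 1, 0))


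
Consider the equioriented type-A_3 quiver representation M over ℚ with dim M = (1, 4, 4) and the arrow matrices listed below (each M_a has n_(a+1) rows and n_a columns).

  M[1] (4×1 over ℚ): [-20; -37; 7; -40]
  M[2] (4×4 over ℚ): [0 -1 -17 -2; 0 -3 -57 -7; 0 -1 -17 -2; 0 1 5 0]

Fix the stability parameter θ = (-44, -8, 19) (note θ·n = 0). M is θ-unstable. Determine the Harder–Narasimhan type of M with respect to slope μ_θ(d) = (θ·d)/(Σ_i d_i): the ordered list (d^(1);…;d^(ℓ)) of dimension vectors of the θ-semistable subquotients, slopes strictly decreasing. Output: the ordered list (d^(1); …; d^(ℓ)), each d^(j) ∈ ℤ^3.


Barcode: M ≅ I[1,3], I[2,2]^2, I[2,3], I[3,3]^2. HN layers by μ_θ (3 steps, strictly decreasing):
  μ^(1)=19; μ^(2)=-8; μ^(3)=-44

((0, 0, 4); (0, 4, 0); (1, 0, 0))


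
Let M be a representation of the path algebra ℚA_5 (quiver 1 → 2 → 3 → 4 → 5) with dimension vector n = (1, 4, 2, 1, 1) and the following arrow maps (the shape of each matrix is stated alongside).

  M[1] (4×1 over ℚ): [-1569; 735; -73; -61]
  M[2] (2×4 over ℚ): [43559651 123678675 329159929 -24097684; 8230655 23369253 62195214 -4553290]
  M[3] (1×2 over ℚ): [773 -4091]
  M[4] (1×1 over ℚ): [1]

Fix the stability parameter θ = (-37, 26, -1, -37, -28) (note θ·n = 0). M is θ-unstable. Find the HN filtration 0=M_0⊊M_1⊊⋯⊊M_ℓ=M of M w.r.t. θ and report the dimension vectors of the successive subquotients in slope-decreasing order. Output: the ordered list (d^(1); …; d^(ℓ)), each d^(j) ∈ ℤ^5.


Barcode: M ≅ I[1,5], I[2,2]^2, I[2,3]. HN layers by μ_θ (4 steps, strictly decreasing):
  μ^(1)=26; μ^(2)=25/2; μ^(3)=-10; μ^(4)=-37

((0, 2, 0, 0, 0); (0, 1, 1, 0, 0); (0, 1, 1, 1, 1); (1, 0, 0, 0, 0))


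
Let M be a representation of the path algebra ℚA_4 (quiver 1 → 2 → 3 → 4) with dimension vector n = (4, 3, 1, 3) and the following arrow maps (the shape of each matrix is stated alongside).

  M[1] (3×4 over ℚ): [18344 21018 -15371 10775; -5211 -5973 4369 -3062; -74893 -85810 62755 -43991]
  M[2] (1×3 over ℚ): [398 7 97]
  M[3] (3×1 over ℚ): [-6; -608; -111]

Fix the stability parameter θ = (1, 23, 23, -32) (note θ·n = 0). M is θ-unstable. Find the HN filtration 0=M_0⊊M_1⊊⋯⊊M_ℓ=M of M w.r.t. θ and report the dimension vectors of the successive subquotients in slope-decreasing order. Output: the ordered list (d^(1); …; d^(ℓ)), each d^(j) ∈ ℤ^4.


Barcode: M ≅ I[1,1], I[1,2]^2, I[1,4], I[4,4]^2. HN layers by μ_θ (4 steps, strictly decreasing):
  μ^(1)=23; μ^(2)=14/3; μ^(3)=1; μ^(4)=-32

((0, 2, 0, 0); (0, 1, 1, 1); (4, 0, 0, 0); (0, 0, 0, 2))


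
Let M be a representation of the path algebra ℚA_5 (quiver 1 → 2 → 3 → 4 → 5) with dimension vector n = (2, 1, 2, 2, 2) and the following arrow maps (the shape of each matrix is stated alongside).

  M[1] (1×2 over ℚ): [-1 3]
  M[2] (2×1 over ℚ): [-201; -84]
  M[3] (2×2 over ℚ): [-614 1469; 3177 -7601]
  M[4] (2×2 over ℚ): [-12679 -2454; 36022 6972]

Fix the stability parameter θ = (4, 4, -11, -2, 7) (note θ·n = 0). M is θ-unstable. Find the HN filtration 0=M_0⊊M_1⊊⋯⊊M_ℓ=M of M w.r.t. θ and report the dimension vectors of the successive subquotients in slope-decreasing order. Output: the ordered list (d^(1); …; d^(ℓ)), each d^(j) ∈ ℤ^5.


Interval decomposition of M: I[1,1], I[1,4], I[3,5], I[5,5].
HN type (ℓ=5): μ^(1)=7; μ^(2)=4; μ^(3)=-5/4; μ^(4)=-2; μ^(5)=-11

((0, 0, 0, 0, 2); (1, 0, 0, 0, 0); (1, 1, 1, 1, 0); (0, 0, 0, 1, 0); (0, 0, 1, 0, 0))


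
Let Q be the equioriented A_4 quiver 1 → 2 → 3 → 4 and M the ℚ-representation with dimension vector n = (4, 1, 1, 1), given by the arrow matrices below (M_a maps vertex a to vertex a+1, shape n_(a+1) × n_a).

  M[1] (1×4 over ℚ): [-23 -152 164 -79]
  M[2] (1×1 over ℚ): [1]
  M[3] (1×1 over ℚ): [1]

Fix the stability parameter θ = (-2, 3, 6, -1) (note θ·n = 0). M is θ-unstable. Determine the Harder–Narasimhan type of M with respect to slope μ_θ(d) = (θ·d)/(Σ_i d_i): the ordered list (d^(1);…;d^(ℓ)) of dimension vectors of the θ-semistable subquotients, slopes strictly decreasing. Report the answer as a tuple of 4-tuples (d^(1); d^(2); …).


Via rank(M_{q-1}∘⋯∘M_p): M ≅ I[1,1]^3, I[1,4].
μ_θ-semistable layers: μ^(1)=8/3; μ^(2)=-2

((0, 1, 1, 1); (4, 0, 0, 0))


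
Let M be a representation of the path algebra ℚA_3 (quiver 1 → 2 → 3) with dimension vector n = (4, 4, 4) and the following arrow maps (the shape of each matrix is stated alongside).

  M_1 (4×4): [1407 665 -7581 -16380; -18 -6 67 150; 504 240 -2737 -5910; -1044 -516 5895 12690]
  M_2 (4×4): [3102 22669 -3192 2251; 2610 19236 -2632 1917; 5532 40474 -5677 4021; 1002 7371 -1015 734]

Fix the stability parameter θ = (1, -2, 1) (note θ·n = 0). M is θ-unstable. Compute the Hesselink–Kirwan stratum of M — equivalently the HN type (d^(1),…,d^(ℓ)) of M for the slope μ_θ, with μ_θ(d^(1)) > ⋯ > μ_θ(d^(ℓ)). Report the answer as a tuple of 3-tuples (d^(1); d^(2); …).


Interval decomposition of M: I[1,1]^2, I[1,2], I[1,3], I[2,3]^2, I[3,3].
HN type (ℓ=3): μ^(1)=1; μ^(2)=-1/2; μ^(3)=-2

((2, 0, 4); (2, 2, 0); (0, 2, 0))


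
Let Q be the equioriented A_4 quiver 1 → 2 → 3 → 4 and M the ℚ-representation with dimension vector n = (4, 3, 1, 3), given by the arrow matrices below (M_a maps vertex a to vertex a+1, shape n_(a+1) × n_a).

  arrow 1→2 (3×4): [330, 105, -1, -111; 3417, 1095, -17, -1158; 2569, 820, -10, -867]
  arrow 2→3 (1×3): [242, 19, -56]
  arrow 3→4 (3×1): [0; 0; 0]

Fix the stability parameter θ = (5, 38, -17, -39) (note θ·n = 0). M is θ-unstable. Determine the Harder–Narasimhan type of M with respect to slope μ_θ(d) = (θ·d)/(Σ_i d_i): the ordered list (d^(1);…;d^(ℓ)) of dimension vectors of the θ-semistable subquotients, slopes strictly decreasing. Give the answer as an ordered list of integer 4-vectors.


Via rank(M_{q-1}∘⋯∘M_p): M ≅ I[1,1]^2, I[1,2], I[1,3], I[2,2], I[4,4]^3.
μ_θ-semistable layers: μ^(1)=38; μ^(2)=21/2; μ^(3)=5; μ^(4)=-39

((0, 2, 0, 0); (0, 1, 1, 0); (4, 0, 0, 0); (0, 0, 0, 3))


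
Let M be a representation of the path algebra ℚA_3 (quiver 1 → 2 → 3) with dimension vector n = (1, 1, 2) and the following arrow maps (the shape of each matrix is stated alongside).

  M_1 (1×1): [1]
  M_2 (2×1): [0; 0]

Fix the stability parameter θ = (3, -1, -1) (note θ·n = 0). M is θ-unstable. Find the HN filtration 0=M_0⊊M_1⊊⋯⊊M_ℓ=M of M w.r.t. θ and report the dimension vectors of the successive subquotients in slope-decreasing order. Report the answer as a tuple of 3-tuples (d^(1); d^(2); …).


Barcode: M ≅ I[1,2], I[3,3]^2. HN layers by μ_θ (2 steps, strictly decreasing):
  μ^(1)=1; μ^(2)=-1

((1, 1, 0); (0, 0, 2))


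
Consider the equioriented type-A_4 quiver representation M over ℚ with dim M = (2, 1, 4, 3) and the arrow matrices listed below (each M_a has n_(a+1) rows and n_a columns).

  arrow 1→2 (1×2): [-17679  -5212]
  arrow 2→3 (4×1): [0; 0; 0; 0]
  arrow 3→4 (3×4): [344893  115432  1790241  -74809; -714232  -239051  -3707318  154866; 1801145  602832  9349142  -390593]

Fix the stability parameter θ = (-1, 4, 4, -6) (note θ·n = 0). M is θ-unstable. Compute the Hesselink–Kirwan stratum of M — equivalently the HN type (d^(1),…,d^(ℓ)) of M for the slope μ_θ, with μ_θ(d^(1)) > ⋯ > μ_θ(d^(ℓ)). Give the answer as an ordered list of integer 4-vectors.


Interval decomposition of M: I[1,1], I[1,2], I[3,3], I[3,4]^3.
HN type (ℓ=2): μ^(1)=4; μ^(2)=-1

((0, 1, 1, 0); (2, 0, 3, 3))


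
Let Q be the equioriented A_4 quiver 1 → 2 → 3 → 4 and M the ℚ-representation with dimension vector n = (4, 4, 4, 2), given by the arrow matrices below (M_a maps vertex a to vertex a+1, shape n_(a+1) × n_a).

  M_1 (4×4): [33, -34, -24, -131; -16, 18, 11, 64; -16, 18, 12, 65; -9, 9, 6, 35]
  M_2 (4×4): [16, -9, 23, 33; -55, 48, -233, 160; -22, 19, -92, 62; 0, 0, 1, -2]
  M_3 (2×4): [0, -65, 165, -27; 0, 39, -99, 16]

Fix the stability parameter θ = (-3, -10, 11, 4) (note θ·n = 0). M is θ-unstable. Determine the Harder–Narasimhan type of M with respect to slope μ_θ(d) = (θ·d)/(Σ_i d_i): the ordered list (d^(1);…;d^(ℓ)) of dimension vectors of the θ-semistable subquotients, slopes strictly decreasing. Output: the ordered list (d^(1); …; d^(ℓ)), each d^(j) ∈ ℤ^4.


Via rank(M_{q-1}∘⋯∘M_p): M ≅ I[1,3]^2, I[1,4]^2.
μ_θ-semistable layers: μ^(1)=11; μ^(2)=15/2; μ^(3)=-13/2

((0, 0, 2, 0); (0, 0, 2, 2); (4, 4, 0, 0))


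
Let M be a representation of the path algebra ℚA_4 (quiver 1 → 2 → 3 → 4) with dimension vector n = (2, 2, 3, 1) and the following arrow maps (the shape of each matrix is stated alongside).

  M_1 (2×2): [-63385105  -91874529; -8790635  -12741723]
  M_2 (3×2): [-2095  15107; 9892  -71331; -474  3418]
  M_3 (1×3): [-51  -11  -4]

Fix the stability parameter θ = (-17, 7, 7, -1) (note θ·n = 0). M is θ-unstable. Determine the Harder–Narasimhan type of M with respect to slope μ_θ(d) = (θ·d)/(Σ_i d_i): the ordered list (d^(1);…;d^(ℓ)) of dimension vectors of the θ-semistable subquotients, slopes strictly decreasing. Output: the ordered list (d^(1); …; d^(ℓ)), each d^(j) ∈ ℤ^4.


Barcode: M ≅ I[1,1], I[1,4], I[2,3], I[3,3]. HN layers by μ_θ (3 steps, strictly decreasing):
  μ^(1)=7; μ^(2)=13/3; μ^(3)=-17

((0, 1, 2, 0); (0, 1, 1, 1); (2, 0, 0, 0))


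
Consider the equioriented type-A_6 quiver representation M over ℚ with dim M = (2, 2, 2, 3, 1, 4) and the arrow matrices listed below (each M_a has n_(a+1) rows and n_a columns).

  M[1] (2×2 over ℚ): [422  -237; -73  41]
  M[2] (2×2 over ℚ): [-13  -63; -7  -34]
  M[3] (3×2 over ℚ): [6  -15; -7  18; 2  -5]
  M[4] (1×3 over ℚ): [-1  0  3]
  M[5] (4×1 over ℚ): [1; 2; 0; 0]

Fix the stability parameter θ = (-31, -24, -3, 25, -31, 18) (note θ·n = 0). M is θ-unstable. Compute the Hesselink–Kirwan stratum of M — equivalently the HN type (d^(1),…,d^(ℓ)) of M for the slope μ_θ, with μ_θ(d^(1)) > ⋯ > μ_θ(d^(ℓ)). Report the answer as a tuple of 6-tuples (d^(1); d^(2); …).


Barcode: M ≅ I[1,4]^2, I[4,6], I[6,6]^3. HN layers by μ_θ (5 steps, strictly decreasing):
  μ^(1)=25; μ^(2)=18; μ^(3)=-3; μ^(4)=-24; μ^(5)=-31

((0, 0, 0, 2, 0, 0); (0, 0, 0, 0, 0, 4); (0, 0, 2, 1, 1, 0); (0, 2, 0, 0, 0, 0); (2, 0, 0, 0, 0, 0))


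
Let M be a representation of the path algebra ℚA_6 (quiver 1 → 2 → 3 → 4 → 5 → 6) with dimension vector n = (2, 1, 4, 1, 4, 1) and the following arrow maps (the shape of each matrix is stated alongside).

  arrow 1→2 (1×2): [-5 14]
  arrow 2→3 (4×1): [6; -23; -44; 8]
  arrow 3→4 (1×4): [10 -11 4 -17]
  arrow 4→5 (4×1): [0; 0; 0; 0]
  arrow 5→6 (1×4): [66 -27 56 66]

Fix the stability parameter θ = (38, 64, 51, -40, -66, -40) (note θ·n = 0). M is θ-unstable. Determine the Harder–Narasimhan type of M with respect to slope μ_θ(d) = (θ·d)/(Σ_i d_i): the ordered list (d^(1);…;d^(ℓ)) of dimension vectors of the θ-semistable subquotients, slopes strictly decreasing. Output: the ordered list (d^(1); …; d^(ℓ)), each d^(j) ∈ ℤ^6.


Interval decomposition of M: I[1,1], I[1,4], I[3,3]^3, I[5,5]^3, I[5,6].
HN type (ℓ=5): μ^(1)=51; μ^(2)=38; μ^(3)=113/4; μ^(4)=-40; μ^(5)=-66

((0, 0, 3, 0, 0, 0); (1, 0, 0, 0, 0, 0); (1, 1, 1, 1, 0, 0); (0, 0, 0, 0, 0, 1); (0, 0, 0, 0, 4, 0))


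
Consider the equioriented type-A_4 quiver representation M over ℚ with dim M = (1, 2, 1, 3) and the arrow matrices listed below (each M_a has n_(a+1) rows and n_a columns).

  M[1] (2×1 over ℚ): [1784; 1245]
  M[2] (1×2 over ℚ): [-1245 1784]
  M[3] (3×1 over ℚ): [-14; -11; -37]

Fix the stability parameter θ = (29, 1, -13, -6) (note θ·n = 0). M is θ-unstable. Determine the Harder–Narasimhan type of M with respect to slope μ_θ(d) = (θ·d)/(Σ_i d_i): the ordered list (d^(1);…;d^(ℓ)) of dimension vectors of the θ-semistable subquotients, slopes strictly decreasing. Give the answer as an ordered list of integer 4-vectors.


Via rank(M_{q-1}∘⋯∘M_p): M ≅ I[1,2], I[2,4], I[4,4]^2.
μ_θ-semistable layers: μ^(1)=15; μ^(2)=-6

((1, 1, 0, 0); (0, 1, 1, 3))


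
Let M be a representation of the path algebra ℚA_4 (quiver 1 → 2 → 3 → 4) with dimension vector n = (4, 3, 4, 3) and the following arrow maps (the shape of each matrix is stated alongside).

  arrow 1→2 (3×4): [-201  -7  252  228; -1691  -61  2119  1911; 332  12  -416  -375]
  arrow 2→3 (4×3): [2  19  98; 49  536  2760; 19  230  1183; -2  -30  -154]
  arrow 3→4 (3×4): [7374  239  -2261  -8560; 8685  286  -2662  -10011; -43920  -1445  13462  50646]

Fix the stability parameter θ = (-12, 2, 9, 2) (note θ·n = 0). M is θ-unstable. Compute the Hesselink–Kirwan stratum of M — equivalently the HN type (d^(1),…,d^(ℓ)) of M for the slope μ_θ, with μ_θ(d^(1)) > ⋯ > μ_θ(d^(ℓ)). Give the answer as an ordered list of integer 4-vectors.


Barcode: M ≅ I[1,1], I[1,4]^3, I[3,3]. HN layers by μ_θ (4 steps, strictly decreasing):
  μ^(1)=9; μ^(2)=11/2; μ^(3)=2; μ^(4)=-12

((0, 0, 1, 0); (0, 0, 3, 3); (0, 3, 0, 0); (4, 0, 0, 0))


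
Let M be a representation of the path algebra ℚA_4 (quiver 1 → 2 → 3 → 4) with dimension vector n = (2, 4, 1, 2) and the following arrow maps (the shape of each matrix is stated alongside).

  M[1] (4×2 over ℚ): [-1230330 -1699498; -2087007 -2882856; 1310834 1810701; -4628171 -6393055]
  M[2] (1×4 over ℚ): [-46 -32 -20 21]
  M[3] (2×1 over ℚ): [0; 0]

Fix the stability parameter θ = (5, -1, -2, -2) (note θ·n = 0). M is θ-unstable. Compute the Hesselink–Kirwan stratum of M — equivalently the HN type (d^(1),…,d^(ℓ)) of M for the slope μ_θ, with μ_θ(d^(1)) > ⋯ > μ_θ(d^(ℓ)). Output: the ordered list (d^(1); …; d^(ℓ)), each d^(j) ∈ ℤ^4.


Interval decomposition of M: I[1,2], I[1,3], I[2,2]^2, I[4,4]^2.
HN type (ℓ=4): μ^(1)=2; μ^(2)=2/3; μ^(3)=-1; μ^(4)=-2

((1, 1, 0, 0); (1, 1, 1, 0); (0, 2, 0, 0); (0, 0, 0, 2))


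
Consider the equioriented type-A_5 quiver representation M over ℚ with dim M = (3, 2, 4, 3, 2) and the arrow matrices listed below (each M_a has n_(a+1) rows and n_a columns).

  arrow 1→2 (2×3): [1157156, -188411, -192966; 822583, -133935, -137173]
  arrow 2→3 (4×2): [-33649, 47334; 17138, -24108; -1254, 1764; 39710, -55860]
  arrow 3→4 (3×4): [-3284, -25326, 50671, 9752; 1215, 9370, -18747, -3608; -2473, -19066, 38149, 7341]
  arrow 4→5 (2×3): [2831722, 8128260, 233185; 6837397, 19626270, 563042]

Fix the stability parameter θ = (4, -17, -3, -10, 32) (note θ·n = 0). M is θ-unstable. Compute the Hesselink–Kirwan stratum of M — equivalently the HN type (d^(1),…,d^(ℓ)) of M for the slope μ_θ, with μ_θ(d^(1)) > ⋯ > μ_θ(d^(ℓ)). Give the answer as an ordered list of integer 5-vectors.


Barcode: M ≅ I[1,1], I[1,2], I[1,5], I[3,3], I[3,4], I[3,5]. HN layers by μ_θ (4 steps, strictly decreasing):
  μ^(1)=32; μ^(2)=4; μ^(3)=-3; μ^(4)=-13/2

((0, 0, 0, 0, 2); (1, 0, 0, 0, 0); (0, 0, 1, 0, 0); (2, 2, 3, 3, 0))


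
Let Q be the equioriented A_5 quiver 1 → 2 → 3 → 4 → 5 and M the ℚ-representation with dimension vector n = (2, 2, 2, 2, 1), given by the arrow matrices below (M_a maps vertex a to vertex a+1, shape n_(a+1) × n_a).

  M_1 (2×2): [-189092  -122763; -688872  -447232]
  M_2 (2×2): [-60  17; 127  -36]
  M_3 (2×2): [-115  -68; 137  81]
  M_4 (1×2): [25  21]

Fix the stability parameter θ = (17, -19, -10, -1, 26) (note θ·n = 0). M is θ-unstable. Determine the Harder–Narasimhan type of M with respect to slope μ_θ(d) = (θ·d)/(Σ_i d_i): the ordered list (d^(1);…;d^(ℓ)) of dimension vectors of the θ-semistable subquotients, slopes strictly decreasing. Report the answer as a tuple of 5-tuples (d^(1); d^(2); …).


Interval decomposition of M: I[1,4], I[1,5].
HN type (ℓ=3): μ^(1)=26; μ^(2)=-1; μ^(3)=-4

((0, 0, 0, 0, 1); (0, 0, 0, 2, 0); (2, 2, 2, 0, 0))


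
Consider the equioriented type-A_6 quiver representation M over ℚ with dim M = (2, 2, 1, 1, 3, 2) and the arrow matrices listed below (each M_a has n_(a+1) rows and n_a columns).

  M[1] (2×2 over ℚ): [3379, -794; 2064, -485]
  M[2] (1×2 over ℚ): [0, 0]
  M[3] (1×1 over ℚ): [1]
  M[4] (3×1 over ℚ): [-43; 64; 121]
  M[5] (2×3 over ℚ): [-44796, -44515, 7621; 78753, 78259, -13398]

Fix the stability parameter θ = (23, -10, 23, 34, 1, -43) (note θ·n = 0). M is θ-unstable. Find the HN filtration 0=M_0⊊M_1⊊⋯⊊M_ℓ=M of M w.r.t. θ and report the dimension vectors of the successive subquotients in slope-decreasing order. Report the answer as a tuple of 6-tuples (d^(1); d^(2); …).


Barcode: M ≅ I[1,2]^2, I[3,6], I[5,5], I[5,6]. HN layers by μ_θ (4 steps, strictly decreasing):
  μ^(1)=13/2; μ^(2)=15/4; μ^(3)=1; μ^(4)=-21

((2, 2, 0, 0, 0, 0); (0, 0, 1, 1, 1, 1); (0, 0, 0, 0, 1, 0); (0, 0, 0, 0, 1, 1))


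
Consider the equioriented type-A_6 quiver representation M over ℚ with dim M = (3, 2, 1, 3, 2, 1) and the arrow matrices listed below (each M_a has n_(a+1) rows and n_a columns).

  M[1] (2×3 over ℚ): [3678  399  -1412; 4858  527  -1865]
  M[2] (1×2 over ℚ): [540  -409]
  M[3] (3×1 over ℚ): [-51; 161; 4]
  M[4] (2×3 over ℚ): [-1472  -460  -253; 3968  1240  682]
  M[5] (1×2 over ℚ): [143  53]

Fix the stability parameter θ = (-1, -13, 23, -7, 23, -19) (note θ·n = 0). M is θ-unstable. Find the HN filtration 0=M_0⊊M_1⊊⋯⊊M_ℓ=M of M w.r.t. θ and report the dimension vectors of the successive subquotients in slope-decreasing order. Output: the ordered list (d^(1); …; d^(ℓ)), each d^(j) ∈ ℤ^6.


Via rank(M_{q-1}∘⋯∘M_p): M ≅ I[1,1], I[1,2], I[1,4], I[4,4], I[4,6], I[5,5].
μ_θ-semistable layers: μ^(1)=23; μ^(2)=8; μ^(3)=2; μ^(4)=-1; μ^(5)=-7

((0, 0, 0, 0, 1, 0); (0, 0, 1, 1, 0, 0); (0, 0, 0, 0, 1, 1); (1, 0, 0, 0, 0, 0); (2, 2, 0, 2, 0, 0))


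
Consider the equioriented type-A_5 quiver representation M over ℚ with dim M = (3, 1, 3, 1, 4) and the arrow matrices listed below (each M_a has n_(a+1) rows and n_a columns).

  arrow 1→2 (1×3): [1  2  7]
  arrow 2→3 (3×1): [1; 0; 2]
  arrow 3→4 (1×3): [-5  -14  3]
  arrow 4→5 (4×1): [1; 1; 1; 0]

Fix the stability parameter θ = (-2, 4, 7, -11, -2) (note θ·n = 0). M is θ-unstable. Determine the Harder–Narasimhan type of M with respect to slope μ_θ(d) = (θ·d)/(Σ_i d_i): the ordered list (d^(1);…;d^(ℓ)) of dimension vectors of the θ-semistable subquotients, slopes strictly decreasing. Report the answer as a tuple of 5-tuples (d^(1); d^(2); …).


Via rank(M_{q-1}∘⋯∘M_p): M ≅ I[1,1]^2, I[1,5], I[3,3]^2, I[5,5]^3.
μ_θ-semistable layers: μ^(1)=7; μ^(2)=-1/2; μ^(3)=-2

((0, 0, 2, 0, 0); (0, 1, 1, 1, 1); (3, 0, 0, 0, 3))


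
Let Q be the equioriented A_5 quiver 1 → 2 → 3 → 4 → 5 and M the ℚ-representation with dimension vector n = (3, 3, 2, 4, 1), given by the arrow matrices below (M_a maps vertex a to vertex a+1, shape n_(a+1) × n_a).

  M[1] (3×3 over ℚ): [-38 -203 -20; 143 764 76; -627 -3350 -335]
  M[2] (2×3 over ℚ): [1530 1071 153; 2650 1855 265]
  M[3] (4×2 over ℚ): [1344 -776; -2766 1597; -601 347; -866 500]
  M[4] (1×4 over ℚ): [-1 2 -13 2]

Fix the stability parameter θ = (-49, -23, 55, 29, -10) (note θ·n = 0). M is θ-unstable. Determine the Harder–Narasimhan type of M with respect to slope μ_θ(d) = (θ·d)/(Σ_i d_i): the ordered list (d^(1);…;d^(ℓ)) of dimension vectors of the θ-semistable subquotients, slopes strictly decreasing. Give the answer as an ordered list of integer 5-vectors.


Via rank(M_{q-1}∘⋯∘M_p): M ≅ I[1,2]^2, I[1,4], I[3,5], I[4,4]^2.
μ_θ-semistable layers: μ^(1)=42; μ^(2)=29; μ^(3)=74/3; μ^(4)=-23; μ^(5)=-49

((0, 0, 1, 1, 0); (0, 0, 0, 2, 0); (0, 0, 1, 1, 1); (0, 3, 0, 0, 0); (3, 0, 0, 0, 0))


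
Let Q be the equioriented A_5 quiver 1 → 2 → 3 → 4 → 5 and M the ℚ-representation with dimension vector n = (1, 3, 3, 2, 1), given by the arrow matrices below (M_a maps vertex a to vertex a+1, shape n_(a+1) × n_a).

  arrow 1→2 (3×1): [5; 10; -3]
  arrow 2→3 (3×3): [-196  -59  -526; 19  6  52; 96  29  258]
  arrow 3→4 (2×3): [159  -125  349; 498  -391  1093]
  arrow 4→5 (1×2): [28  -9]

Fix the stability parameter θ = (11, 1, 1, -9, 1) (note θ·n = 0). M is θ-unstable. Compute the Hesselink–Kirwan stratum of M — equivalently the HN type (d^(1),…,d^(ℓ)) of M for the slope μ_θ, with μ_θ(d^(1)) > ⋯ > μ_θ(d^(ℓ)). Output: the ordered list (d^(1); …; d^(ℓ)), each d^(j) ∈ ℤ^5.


Via rank(M_{q-1}∘⋯∘M_p): M ≅ I[1,5], I[2,2], I[2,4], I[3,3].
μ_θ-semistable layers: μ^(1)=1; μ^(2)=-7/3

((1, 2, 2, 1, 1); (0, 1, 1, 1, 0))


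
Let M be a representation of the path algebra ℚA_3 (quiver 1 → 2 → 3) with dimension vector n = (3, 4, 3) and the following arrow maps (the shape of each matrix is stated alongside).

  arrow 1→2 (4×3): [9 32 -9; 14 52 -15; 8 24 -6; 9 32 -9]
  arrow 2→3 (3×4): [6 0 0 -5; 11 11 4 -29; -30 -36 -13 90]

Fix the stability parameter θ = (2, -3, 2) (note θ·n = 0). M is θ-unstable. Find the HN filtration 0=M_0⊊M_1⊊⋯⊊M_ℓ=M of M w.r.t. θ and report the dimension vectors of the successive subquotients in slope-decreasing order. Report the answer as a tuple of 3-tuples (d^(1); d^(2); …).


Via rank(M_{q-1}∘⋯∘M_p): M ≅ I[1,1], I[1,3]^2, I[2,2], I[2,3].
μ_θ-semistable layers: μ^(1)=2; μ^(2)=-1/2; μ^(3)=-3

((1, 0, 3); (2, 2, 0); (0, 2, 0))


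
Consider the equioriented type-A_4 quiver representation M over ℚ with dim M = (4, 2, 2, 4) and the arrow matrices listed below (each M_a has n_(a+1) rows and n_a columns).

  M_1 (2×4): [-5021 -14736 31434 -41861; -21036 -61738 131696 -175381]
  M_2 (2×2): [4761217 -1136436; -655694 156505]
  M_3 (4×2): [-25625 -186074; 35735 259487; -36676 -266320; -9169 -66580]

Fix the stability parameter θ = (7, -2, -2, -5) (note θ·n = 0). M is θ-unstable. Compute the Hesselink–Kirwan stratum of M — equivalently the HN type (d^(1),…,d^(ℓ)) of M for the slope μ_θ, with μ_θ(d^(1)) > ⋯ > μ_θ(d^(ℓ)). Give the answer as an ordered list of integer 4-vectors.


Via rank(M_{q-1}∘⋯∘M_p): M ≅ I[1,1]^2, I[1,4]^2, I[4,4]^2.
μ_θ-semistable layers: μ^(1)=7; μ^(2)=-1/2; μ^(3)=-5

((2, 0, 0, 0); (2, 2, 2, 2); (0, 0, 0, 2))
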